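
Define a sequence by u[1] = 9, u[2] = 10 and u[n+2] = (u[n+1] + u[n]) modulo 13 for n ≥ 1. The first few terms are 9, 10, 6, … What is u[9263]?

11

u[1] = 9, u[2] = 10, u[3] = 6, u[4] = 3, u[5] = 9, u[6] = 12, u[7] = 8, u[8] = 7, u[9] = 2, u[10] = 9, u[11] = 11, u[12] = 7, u[13] = 5, u[14] = 12, u[15] = 4, u[16] = 3, u[17] = 7, u[18] = 10, u[19] = 4, u[20] = 1, u[21] = 5, u[22] = 6, u[23] = 11, u[24] = 4, u[25] = 2, u[26] = 6, u[27] = 8, u[28] = 1, u[29] = 9, u[30] = 10.
Since (u[29], u[30]) = (u[1], u[2]) = (9, 10) (two consecutive terms determine the rest), the sequence is periodic with period 28.
(9263 - 1) mod 28 = 22, so u[9263] = u[23] = 11.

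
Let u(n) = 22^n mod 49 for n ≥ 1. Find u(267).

22

We have u(1) = 22; u(2) = 43; u(3) = 15; u(4) = 36; u(5) = 8; u(6) = 29; u(7) = 1; u(8) = 22.
Since u(8) = u(1) = 22, the sequence is periodic with period 7.
(267 - 1) mod 7 = 0, so u(267) = u(1) = 22.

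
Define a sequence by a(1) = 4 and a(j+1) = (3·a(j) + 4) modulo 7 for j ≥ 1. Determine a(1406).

Computing terms: a(1) = 4,  a(2) = 2,  a(3) = 3,  a(4) = 6,  a(5) = 1,  a(6) = 0,  a(7) = 4.
The sequence repeats with period 6.
(1406 - 1) mod 6 = 1, so a(1406) = a(2) = 2.

2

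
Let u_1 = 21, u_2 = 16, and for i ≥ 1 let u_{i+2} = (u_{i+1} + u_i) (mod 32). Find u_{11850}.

Computing terms: u_1 = 21; u_2 = 16; u_3 = 5; u_4 = 21; u_5 = 26; u_6 = 15; u_7 = 9; u_8 = 24; u_9 = 1; u_{10} = 25; u_{11} = 26; u_{12} = 19; u_{13} = 13; u_{14} = 0; u_{15} = 13; u_{16} = 13; u_{17} = 26; u_{18} = 7; u_{19} = 1; u_{20} = 8; u_{21} = 9; u_{22} = 17; u_{23} = 26; u_{24} = 11; u_{25} = 5; u_{26} = 16; u_{27} = 21; u_{28} = 5; u_{29} = 26; u_{30} = 31; u_{31} = 25; u_{32} = 24; u_{33} = 17; u_{34} = 9; u_{35} = 26; u_{36} = 3; u_{37} = 29; u_{38} = 0; u_{39} = 29; u_{40} = 29; u_{41} = 26; u_{42} = 23; u_{43} = 17; u_{44} = 8; u_{45} = 25; u_{46} = 1; u_{47} = 26; u_{48} = 27; u_{49} = 21; u_{50} = 16.
Since (u_{49}, u_{50}) = (u_1, u_2) = (21, 16) (two consecutive terms determine the rest), the sequence is periodic with period 48.
(11850 - 1) mod 48 = 41, so u_{11850} = u_{42} = 23.

23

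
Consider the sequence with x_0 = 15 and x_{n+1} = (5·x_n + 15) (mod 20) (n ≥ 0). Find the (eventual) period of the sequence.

Computing terms: x_0 = 15,  x_1 = 10,  x_2 = 5,  x_3 = 0,  x_4 = 15.
Since x_4 = x_0 = 15, the sequence is periodic with period 4.

4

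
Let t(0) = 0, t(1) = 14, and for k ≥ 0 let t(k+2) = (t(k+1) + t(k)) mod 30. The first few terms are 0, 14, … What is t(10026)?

2

Listing terms: t(0) = 0, t(1) = 14, t(2) = 14, t(3) = 28, t(4) = 12, t(5) = 10, t(6) = 22, t(7) = 2, t(8) = 24, t(9) = 26, t(10) = 20, t(11) = 16, t(12) = 6, t(13) = 22, t(14) = 28, t(15) = 20, t(16) = 18, t(17) = 8, t(18) = 26, t(19) = 4, t(20) = 0, t(21) = 4, t(22) = 4, t(23) = 8, t(24) = 12, t(25) = 20, t(26) = 2, t(27) = 22, t(28) = 24, t(29) = 16, t(30) = 10, t(31) = 26, t(32) = 6, t(33) = 2, t(34) = 8, t(35) = 10, t(36) = 18, t(37) = 28, t(38) = 16, t(39) = 14, t(40) = 0, t(41) = 14.
Since (t(40), t(41)) = (t(0), t(1)) = (0, 14) (two consecutive terms determine the rest), the sequence is periodic with period 40.
(10026 - 0) mod 40 = 26, so t(10026) = t(26) = 2.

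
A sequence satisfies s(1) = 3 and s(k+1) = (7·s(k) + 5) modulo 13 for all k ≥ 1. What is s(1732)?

1

We have s(1) = 3; s(2) = 0; s(3) = 5; s(4) = 1; s(5) = 12; s(6) = 11; s(7) = 4; s(8) = 7; s(9) = 2; s(10) = 6; s(11) = 8; s(12) = 9; s(13) = 3.
Since s(13) = s(1) = 3, the sequence is periodic with period 12.
(1732 - 1) mod 12 = 3, so s(1732) = s(4) = 1.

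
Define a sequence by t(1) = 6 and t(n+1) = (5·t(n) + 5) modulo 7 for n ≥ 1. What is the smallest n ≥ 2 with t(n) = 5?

Listing terms: t(1) = 6; t(2) = 0; t(3) = 5; t(4) = 2; t(5) = 1; t(6) = 3; t(7) = 6.
Since t(7) = t(1) = 6, the sequence is periodic with period 6.
The value 5 first appears (with n ≥ 2) at t(3).

3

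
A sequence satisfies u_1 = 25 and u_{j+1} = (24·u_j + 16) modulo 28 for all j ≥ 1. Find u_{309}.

16

Computing terms: u_1 = 25,  u_2 = 0,  u_3 = 16,  u_4 = 8,  u_5 = 12,  u_6 = 24,  u_7 = 4,  u_8 = 0.
Since u_8 = u_2 = 0, the sequence is eventually periodic: after a pre-period of length 1 it cycles with period 6.
For j ≥ 2, u_j depends only on (j - 2) mod 6. (309 - 2) mod 6 = 1, so u_{309} = u_3 = 16.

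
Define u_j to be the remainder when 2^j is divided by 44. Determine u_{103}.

8

Listing terms: u_1 = 2,  u_2 = 4,  u_3 = 8,  u_4 = 16,  u_5 = 32,  u_6 = 20,  u_7 = 40,  u_8 = 36,  u_9 = 28,  u_{10} = 12,  u_{11} = 24,  u_{12} = 4.
Since u_{12} = u_2 = 4, the sequence is eventually periodic: after a pre-period of length 1 it cycles with period 10.
For j ≥ 2, u_j depends only on (j - 2) mod 10. (103 - 2) mod 10 = 1, so u_{103} = u_3 = 8.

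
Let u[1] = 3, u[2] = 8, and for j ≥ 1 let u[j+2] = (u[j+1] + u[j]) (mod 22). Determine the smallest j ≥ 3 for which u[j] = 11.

Listing terms: u[1] = 3, u[2] = 8, u[3] = 11, u[4] = 19, u[5] = 8, u[6] = 5, u[7] = 13, u[8] = 18, u[9] = 9, u[10] = 5, u[11] = 14, u[12] = 19, u[13] = 11, u[14] = 8, u[15] = 19, u[16] = 5, u[17] = 2, u[18] = 7, u[19] = 9, u[20] = 16, u[21] = 3, u[22] = 19, u[23] = 0, u[24] = 19, u[25] = 19, u[26] = 16, u[27] = 13, u[28] = 7, u[29] = 20, u[30] = 5, u[31] = 3, u[32] = 8.
The sequence repeats with period 30.
The value 11 first appears (with j ≥ 3) at u[3].

3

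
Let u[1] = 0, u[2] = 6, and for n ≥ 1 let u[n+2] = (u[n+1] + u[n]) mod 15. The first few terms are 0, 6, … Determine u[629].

6

Listing terms: u[1] = 0, u[2] = 6, u[3] = 6, u[4] = 12, u[5] = 3, u[6] = 0, u[7] = 3, u[8] = 3, u[9] = 6, u[10] = 9, u[11] = 0, u[12] = 9, u[13] = 9, u[14] = 3, u[15] = 12, u[16] = 0, u[17] = 12, u[18] = 12, u[19] = 9, u[20] = 6, u[21] = 0, u[22] = 6.
Since (u[21], u[22]) = (u[1], u[2]) = (0, 6) (two consecutive terms determine the rest), the sequence is periodic with period 20.
(629 - 1) mod 20 = 8, so u[629] = u[9] = 6.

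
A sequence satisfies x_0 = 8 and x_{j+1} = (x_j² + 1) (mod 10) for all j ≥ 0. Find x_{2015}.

x_0 = 8, x_1 = 5, x_2 = 6, x_3 = 7, x_4 = 0, x_5 = 1, x_6 = 2, x_7 = 5.
Since x_7 = x_1 = 5, the sequence is eventually periodic: after a pre-period of length 1 it cycles with period 6.
For j ≥ 1, x_j depends only on (j - 1) mod 6. (2015 - 1) mod 6 = 4, so x_{2015} = x_5 = 1.

1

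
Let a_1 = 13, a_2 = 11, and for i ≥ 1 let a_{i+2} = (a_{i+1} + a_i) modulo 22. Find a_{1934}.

Listing terms: a_1 = 13,  a_2 = 11,  a_3 = 2,  a_4 = 13,  a_5 = 15,  a_6 = 6,  a_7 = 21,  a_8 = 5,  a_9 = 4,  a_{10} = 9,  a_{11} = 13,  a_{12} = 0,  a_{13} = 13,  a_{14} = 13,  a_{15} = 4,  a_{16} = 17,  a_{17} = 21,  a_{18} = 16,  a_{19} = 15,  a_{20} = 9,  a_{21} = 2,  a_{22} = 11,  a_{23} = 13,  a_{24} = 2,  a_{25} = 15,  a_{26} = 17,  a_{27} = 10,  a_{28} = 5,  a_{29} = 15,  a_{30} = 20,  a_{31} = 13,  a_{32} = 11.
The sequence repeats with period 30.
(1934 - 1) mod 30 = 13, so a_{1934} = a_{14} = 13.

13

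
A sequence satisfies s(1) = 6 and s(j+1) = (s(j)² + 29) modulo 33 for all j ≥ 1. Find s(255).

We have s(1) = 6, s(2) = 32, s(3) = 30, s(4) = 5, s(5) = 21, s(6) = 8, s(7) = 27, s(8) = 32.
Since s(8) = s(2) = 32, the sequence is eventually periodic: after a pre-period of length 1 it cycles with period 6.
For j ≥ 2, s(j) depends only on (j - 2) mod 6. (255 - 2) mod 6 = 1, so s(255) = s(3) = 30.

30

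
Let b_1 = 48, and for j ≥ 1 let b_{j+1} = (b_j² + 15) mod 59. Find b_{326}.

Listing terms: b_1 = 48; b_2 = 18; b_3 = 44; b_4 = 4; b_5 = 31; b_6 = 32; b_7 = 36; b_8 = 13; b_9 = 7; b_{10} = 5; b_{11} = 40; b_{12} = 22; b_{13} = 27; b_{14} = 36.
Since b_{14} = b_7 = 36, the sequence is eventually periodic: after a pre-period of length 6 it cycles with period 7.
For j ≥ 7, b_j depends only on (j - 7) mod 7. (326 - 7) mod 7 = 4, so b_{326} = b_{11} = 40.

40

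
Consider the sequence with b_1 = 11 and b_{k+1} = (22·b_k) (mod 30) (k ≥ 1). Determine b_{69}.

26

Listing terms: b_1 = 11; b_2 = 2; b_3 = 14; b_4 = 8; b_5 = 26; b_6 = 2.
Since b_6 = b_2 = 2, the sequence is eventually periodic: after a pre-period of length 1 it cycles with period 4.
For k ≥ 2, b_k depends only on (k - 2) mod 4. (69 - 2) mod 4 = 3, so b_{69} = b_5 = 26.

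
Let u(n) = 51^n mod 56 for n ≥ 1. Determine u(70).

Computing terms: u(1) = 51,  u(2) = 25,  u(3) = 43,  u(4) = 9,  u(5) = 11,  u(6) = 1,  u(7) = 51.
Since u(7) = u(1) = 51, the sequence is periodic with period 6.
(70 - 1) mod 6 = 3, so u(70) = u(4) = 9.

9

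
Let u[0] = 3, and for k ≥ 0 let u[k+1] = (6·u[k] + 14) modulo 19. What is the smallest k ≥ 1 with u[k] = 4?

Listing terms: u[0] = 3; u[1] = 13; u[2] = 16; u[3] = 15; u[4] = 9; u[5] = 11; u[6] = 4; u[7] = 0; u[8] = 14; u[9] = 3.
Since u[9] = u[0] = 3, the sequence is periodic with period 9.
The value 4 first appears (with k ≥ 1) at u[6].

6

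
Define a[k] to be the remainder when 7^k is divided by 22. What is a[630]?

1

We have a[0] = 1; a[1] = 7; a[2] = 5; a[3] = 13; a[4] = 3; a[5] = 21; a[6] = 15; a[7] = 17; a[8] = 9; a[9] = 19; a[10] = 1.
The sequence repeats with period 10.
So a[630] = a[0 + ((630-0) mod 10)] = a[0] = 1.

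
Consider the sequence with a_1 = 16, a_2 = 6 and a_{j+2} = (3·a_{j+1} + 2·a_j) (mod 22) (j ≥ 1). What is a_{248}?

Computing terms: a_1 = 16; a_2 = 6; a_3 = 6; a_4 = 8; a_5 = 14; a_6 = 14; a_7 = 4; a_8 = 18; a_9 = 18; a_{10} = 2; a_{11} = 20; a_{12} = 20; a_{13} = 12; a_{14} = 10; a_{15} = 10; a_{16} = 6; a_{17} = 16; a_{18} = 16; a_{19} = 14; a_{20} = 8; a_{21} = 8; a_{22} = 18; a_{23} = 4; a_{24} = 4; a_{25} = 20; a_{26} = 2; a_{27} = 2; a_{28} = 10; a_{29} = 12; a_{30} = 12; a_{31} = 16; a_{32} = 6.
The sequence repeats with period 30.
(248 - 1) mod 30 = 7, so a_{248} = a_8 = 18.

18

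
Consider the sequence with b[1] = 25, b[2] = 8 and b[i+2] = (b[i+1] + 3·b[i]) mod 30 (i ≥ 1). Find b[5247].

We have b[1] = 25; b[2] = 8; b[3] = 23; b[4] = 17; b[5] = 26; b[6] = 17; b[7] = 5; b[8] = 26; b[9] = 11; b[10] = 29; b[11] = 2; b[12] = 29; b[13] = 5; b[14] = 2; b[15] = 17; b[16] = 23; b[17] = 14; b[18] = 23; b[19] = 5; b[20] = 14; b[21] = 29; b[22] = 11; b[23] = 8; b[24] = 11; b[25] = 5; b[26] = 8; b[27] = 23.
Since (b[26], b[27]) = (b[2], b[3]) = (8, 23) (two consecutive terms determine the rest), the sequence is eventually periodic: after a pre-period of length 1 it cycles with period 24.
For i ≥ 2, b[i] depends only on (i - 2) mod 24. (5247 - 2) mod 24 = 13, so b[5247] = b[15] = 17.

17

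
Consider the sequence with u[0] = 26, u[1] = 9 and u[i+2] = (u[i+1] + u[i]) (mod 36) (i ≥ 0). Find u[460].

7

Listing terms: u[0] = 26, u[1] = 9, u[2] = 35, u[3] = 8, u[4] = 7, u[5] = 15, u[6] = 22, u[7] = 1, u[8] = 23, u[9] = 24, u[10] = 11, u[11] = 35, u[12] = 10, u[13] = 9, u[14] = 19, u[15] = 28, u[16] = 11, u[17] = 3, u[18] = 14, u[19] = 17, u[20] = 31, u[21] = 12, u[22] = 7, u[23] = 19, u[24] = 26, u[25] = 9.
Since (u[24], u[25]) = (u[0], u[1]) = (26, 9) (two consecutive terms determine the rest), the sequence is periodic with period 24.
So u[460] = u[0 + ((460-0) mod 24)] = u[4] = 7.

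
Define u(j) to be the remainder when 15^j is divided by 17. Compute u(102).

u(1) = 15; u(2) = 4; u(3) = 9; u(4) = 16; u(5) = 2; u(6) = 13; u(7) = 8; u(8) = 1; u(9) = 15.
Since u(9) = u(1) = 15, the sequence is periodic with period 8.
So u(102) = u(1 + ((102-1) mod 8)) = u(6) = 13.

13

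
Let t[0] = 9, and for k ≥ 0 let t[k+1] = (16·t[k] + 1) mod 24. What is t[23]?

17

Listing terms: t[0] = 9, t[1] = 1, t[2] = 17, t[3] = 9.
The sequence repeats with period 3.
So t[23] = t[0 + ((23-0) mod 3)] = t[2] = 17.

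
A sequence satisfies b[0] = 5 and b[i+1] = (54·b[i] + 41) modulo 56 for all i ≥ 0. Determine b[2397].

Computing terms: b[0] = 5,  b[1] = 31,  b[2] = 35,  b[3] = 27,  b[4] = 43,  b[5] = 11,  b[6] = 19,  b[7] = 3,  b[8] = 35.
Since b[8] = b[2] = 35, the sequence is eventually periodic: after a pre-period of length 2 it cycles with period 6.
For i ≥ 2, b[i] depends only on (i - 2) mod 6. (2397 - 2) mod 6 = 1, so b[2397] = b[3] = 27.

27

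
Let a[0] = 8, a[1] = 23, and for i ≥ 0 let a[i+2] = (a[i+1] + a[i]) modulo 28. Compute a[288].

8

a[0] = 8, a[1] = 23, a[2] = 3, a[3] = 26, a[4] = 1, a[5] = 27, a[6] = 0, a[7] = 27, a[8] = 27, a[9] = 26, a[10] = 25, a[11] = 23, a[12] = 20, a[13] = 15, a[14] = 7, a[15] = 22, a[16] = 1, a[17] = 23, a[18] = 24, a[19] = 19, a[20] = 15, a[21] = 6, a[22] = 21, a[23] = 27, a[24] = 20, a[25] = 19, a[26] = 11, a[27] = 2, a[28] = 13, a[29] = 15, a[30] = 0, a[31] = 15, a[32] = 15, a[33] = 2, a[34] = 17, a[35] = 19, a[36] = 8, a[37] = 27, a[38] = 7, a[39] = 6, a[40] = 13, a[41] = 19, a[42] = 4, a[43] = 23, a[44] = 27, a[45] = 22, a[46] = 21, a[47] = 15, a[48] = 8, a[49] = 23.
The sequence repeats with period 48.
So a[288] = a[0 + ((288-0) mod 48)] = a[0] = 8.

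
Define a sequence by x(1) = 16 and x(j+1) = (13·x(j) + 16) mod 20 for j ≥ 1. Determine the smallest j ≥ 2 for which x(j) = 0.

Computing terms: x(1) = 16, x(2) = 4, x(3) = 8, x(4) = 0, x(5) = 16.
Since x(5) = x(1) = 16, the sequence is periodic with period 4.
The value 0 first appears (with j ≥ 2) at x(4).

4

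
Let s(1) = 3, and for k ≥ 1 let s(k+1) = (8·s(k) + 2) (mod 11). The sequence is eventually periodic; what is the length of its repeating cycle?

10

Computing terms: s(1) = 3,  s(2) = 4,  s(3) = 1,  s(4) = 10,  s(5) = 5,  s(6) = 9,  s(7) = 8,  s(8) = 0,  s(9) = 2,  s(10) = 7,  s(11) = 3.
Since s(11) = s(1) = 3, the sequence is periodic with period 10.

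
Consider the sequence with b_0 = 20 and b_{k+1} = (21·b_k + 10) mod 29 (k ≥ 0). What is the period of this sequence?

28

Computing terms: b_0 = 20, b_1 = 24, b_2 = 21, b_3 = 16, b_4 = 27, b_5 = 26, b_6 = 5, b_7 = 28, b_8 = 18, b_9 = 11, b_{10} = 9, b_{11} = 25, b_{12} = 13, b_{13} = 22, b_{14} = 8, b_{15} = 4, b_{16} = 7, b_{17} = 12, b_{18} = 1, b_{19} = 2, b_{20} = 23, b_{21} = 0, b_{22} = 10, b_{23} = 17, b_{24} = 19, b_{25} = 3, b_{26} = 15, b_{27} = 6, b_{28} = 20.
The sequence repeats with period 28.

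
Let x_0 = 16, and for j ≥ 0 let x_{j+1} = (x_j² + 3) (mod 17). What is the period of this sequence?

x_0 = 16, x_1 = 4, x_2 = 2, x_3 = 7, x_4 = 1, x_5 = 4.
Since x_5 = x_1 = 4, the sequence is eventually periodic: after a pre-period of length 1 it cycles with period 4.

4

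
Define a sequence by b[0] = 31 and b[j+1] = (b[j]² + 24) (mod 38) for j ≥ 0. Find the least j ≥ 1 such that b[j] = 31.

We have b[0] = 31,  b[1] = 35,  b[2] = 33,  b[3] = 11,  b[4] = 31.
Since b[4] = b[0] = 31, the sequence is periodic with period 4.
The value 31 next appears (with j ≥ 1) at b[4].

4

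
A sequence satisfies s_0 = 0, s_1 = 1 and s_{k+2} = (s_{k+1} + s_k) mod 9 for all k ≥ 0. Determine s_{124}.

s_0 = 0; s_1 = 1; s_2 = 1; s_3 = 2; s_4 = 3; s_5 = 5; s_6 = 8; s_7 = 4; s_8 = 3; s_9 = 7; s_{10} = 1; s_{11} = 8; s_{12} = 0; s_{13} = 8; s_{14} = 8; s_{15} = 7; s_{16} = 6; s_{17} = 4; s_{18} = 1; s_{19} = 5; s_{20} = 6; s_{21} = 2; s_{22} = 8; s_{23} = 1; s_{24} = 0; s_{25} = 1.
Since (s_{24}, s_{25}) = (s_0, s_1) = (0, 1) (two consecutive terms determine the rest), the sequence is periodic with period 24.
(124 - 0) mod 24 = 4, so s_{124} = s_4 = 3.

3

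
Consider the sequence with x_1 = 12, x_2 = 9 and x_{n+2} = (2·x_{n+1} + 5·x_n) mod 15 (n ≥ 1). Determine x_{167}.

Computing terms: x_1 = 12, x_2 = 9, x_3 = 3, x_4 = 6, x_5 = 12, x_6 = 9.
Since (x_5, x_6) = (x_1, x_2) = (12, 9) (two consecutive terms determine the rest), the sequence is periodic with period 4.
So x_{167} = x_{1 + ((167-1) mod 4)} = x_3 = 3.

3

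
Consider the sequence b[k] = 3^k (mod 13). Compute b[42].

1

We have b[1] = 3, b[2] = 9, b[3] = 1, b[4] = 3.
The sequence repeats with period 3.
So b[42] = b[1 + ((42-1) mod 3)] = b[3] = 1.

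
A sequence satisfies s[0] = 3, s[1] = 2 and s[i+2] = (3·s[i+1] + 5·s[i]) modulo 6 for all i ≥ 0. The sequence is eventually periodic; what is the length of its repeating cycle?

12

Listing terms: s[0] = 3, s[1] = 2, s[2] = 3, s[3] = 1, s[4] = 0, s[5] = 5, s[6] = 3, s[7] = 4, s[8] = 3, s[9] = 5, s[10] = 0, s[11] = 1, s[12] = 3, s[13] = 2.
Since (s[12], s[13]) = (s[0], s[1]) = (3, 2) (two consecutive terms determine the rest), the sequence is periodic with period 12.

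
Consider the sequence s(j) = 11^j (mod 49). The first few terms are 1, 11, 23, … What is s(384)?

Computing terms: s(0) = 1; s(1) = 11; s(2) = 23; s(3) = 8; s(4) = 39; s(5) = 37; s(6) = 15; s(7) = 18; s(8) = 2; s(9) = 22; s(10) = 46; s(11) = 16; s(12) = 29; s(13) = 25; s(14) = 30; s(15) = 36; s(16) = 4; s(17) = 44; s(18) = 43; s(19) = 32; s(20) = 9; s(21) = 1.
Since s(21) = s(0) = 1, the sequence is periodic with period 21.
(384 - 0) mod 21 = 6, so s(384) = s(6) = 15.

15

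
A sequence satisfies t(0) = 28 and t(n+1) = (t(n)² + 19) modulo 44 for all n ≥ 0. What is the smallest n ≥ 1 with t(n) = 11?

1

We have t(0) = 28; t(1) = 11; t(2) = 8; t(3) = 39; t(4) = 0; t(5) = 19; t(6) = 28.
The sequence repeats with period 6.
The value 11 first appears (with n ≥ 1) at t(1).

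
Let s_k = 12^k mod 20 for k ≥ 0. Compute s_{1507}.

s_0 = 1; s_1 = 12; s_2 = 4; s_3 = 8; s_4 = 16; s_5 = 12.
Since s_5 = s_1 = 12, the sequence is eventually periodic: after a pre-period of length 1 it cycles with period 4.
For k ≥ 1, s_k depends only on (k - 1) mod 4. (1507 - 1) mod 4 = 2, so s_{1507} = s_3 = 8.

8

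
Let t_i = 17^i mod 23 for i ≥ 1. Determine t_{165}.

Computing terms: t_1 = 17, t_2 = 13, t_3 = 14, t_4 = 8, t_5 = 21, t_6 = 12, t_7 = 20, t_8 = 18, t_9 = 7, t_{10} = 4, t_{11} = 22, t_{12} = 6, t_{13} = 10, t_{14} = 9, t_{15} = 15, t_{16} = 2, t_{17} = 11, t_{18} = 3, t_{19} = 5, t_{20} = 16, t_{21} = 19, t_{22} = 1, t_{23} = 17.
The sequence repeats with period 22.
So t_{165} = t_{1 + ((165-1) mod 22)} = t_{11} = 22.

22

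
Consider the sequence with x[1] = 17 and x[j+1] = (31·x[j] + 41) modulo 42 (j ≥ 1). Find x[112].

26

Computing terms: x[1] = 17,  x[2] = 22,  x[3] = 9,  x[4] = 26,  x[5] = 7,  x[6] = 6,  x[7] = 17.
The sequence repeats with period 6.
So x[112] = x[1 + ((112-1) mod 6)] = x[4] = 26.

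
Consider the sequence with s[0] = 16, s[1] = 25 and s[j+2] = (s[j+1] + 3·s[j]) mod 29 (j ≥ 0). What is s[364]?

16

Computing terms: s[0] = 16; s[1] = 25; s[2] = 15; s[3] = 3; s[4] = 19; s[5] = 28; s[6] = 27; s[7] = 24; s[8] = 18; s[9] = 3; s[10] = 28; s[11] = 8; s[12] = 5; s[13] = 0; s[14] = 15; s[15] = 15; s[16] = 2; s[17] = 18; s[18] = 24; s[19] = 20; s[20] = 5; s[21] = 7; s[22] = 22; s[23] = 14; s[24] = 22; s[25] = 6; s[26] = 14; s[27] = 3; s[28] = 16; s[29] = 25.
The sequence repeats with period 28.
(364 - 0) mod 28 = 0, so s[364] = s[0] = 16.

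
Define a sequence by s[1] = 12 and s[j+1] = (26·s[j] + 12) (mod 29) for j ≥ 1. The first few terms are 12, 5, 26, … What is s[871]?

26

Listing terms: s[1] = 12, s[2] = 5, s[3] = 26, s[4] = 21, s[5] = 7, s[6] = 20, s[7] = 10, s[8] = 11, s[9] = 8, s[10] = 17, s[11] = 19, s[12] = 13, s[13] = 2, s[14] = 6, s[15] = 23, s[16] = 1, s[17] = 9, s[18] = 14, s[19] = 28, s[20] = 15, s[21] = 25, s[22] = 24, s[23] = 27, s[24] = 18, s[25] = 16, s[26] = 22, s[27] = 4, s[28] = 0, s[29] = 12.
Since s[29] = s[1] = 12, the sequence is periodic with period 28.
So s[871] = s[1 + ((871-1) mod 28)] = s[3] = 26.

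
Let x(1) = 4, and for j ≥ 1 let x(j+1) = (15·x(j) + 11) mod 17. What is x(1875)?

Computing terms: x(1) = 4; x(2) = 3; x(3) = 5; x(4) = 1; x(5) = 9; x(6) = 10; x(7) = 8; x(8) = 12; x(9) = 4.
The sequence repeats with period 8.
So x(1875) = x(1 + ((1875-1) mod 8)) = x(3) = 5.

5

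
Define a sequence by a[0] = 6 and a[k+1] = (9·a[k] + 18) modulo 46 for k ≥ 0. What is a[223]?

32

We have a[0] = 6,  a[1] = 26,  a[2] = 22,  a[3] = 32,  a[4] = 30,  a[5] = 12,  a[6] = 34,  a[7] = 2,  a[8] = 36,  a[9] = 20,  a[10] = 14,  a[11] = 6.
Since a[11] = a[0] = 6, the sequence is periodic with period 11.
So a[223] = a[0 + ((223-0) mod 11)] = a[3] = 32.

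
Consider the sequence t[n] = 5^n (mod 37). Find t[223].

We have t[0] = 1; t[1] = 5; t[2] = 25; t[3] = 14; t[4] = 33; t[5] = 17; t[6] = 11; t[7] = 18; t[8] = 16; t[9] = 6; t[10] = 30; t[11] = 2; t[12] = 10; t[13] = 13; t[14] = 28; t[15] = 29; t[16] = 34; t[17] = 22; t[18] = 36; t[19] = 32; t[20] = 12; t[21] = 23; t[22] = 4; t[23] = 20; t[24] = 26; t[25] = 19; t[26] = 21; t[27] = 31; t[28] = 7; t[29] = 35; t[30] = 27; t[31] = 24; t[32] = 9; t[33] = 8; t[34] = 3; t[35] = 15; t[36] = 1.
The sequence repeats with period 36.
So t[223] = t[0 + ((223-0) mod 36)] = t[7] = 18.

18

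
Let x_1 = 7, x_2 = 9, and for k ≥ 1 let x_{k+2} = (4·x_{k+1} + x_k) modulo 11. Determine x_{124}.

5

We have x_1 = 7; x_2 = 9; x_3 = 10; x_4 = 5; x_5 = 8; x_6 = 4; x_7 = 2; x_8 = 1; x_9 = 6; x_{10} = 3; x_{11} = 7; x_{12} = 9.
Since (x_{11}, x_{12}) = (x_1, x_2) = (7, 9) (two consecutive terms determine the rest), the sequence is periodic with period 10.
So x_{124} = x_{1 + ((124-1) mod 10)} = x_4 = 5.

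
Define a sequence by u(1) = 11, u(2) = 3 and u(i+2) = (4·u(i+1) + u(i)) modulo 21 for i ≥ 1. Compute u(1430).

6

Listing terms: u(1) = 11, u(2) = 3, u(3) = 2, u(4) = 11, u(5) = 4, u(6) = 6, u(7) = 7, u(8) = 13, u(9) = 17, u(10) = 18, u(11) = 5, u(12) = 17, u(13) = 10, u(14) = 15, u(15) = 7, u(16) = 1, u(17) = 11, u(18) = 3.
The sequence repeats with period 16.
So u(1430) = u(1 + ((1430-1) mod 16)) = u(6) = 6.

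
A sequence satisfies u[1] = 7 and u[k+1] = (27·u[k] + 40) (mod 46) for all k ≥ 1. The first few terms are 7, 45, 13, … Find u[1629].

7

u[1] = 7; u[2] = 45; u[3] = 13; u[4] = 23; u[5] = 17; u[6] = 39; u[7] = 35; u[8] = 19; u[9] = 1; u[10] = 21; u[11] = 9; u[12] = 7.
Since u[12] = u[1] = 7, the sequence is periodic with period 11.
So u[1629] = u[1 + ((1629-1) mod 11)] = u[1] = 7.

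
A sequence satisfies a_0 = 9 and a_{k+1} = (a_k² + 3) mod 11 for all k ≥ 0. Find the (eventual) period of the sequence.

a_0 = 9; a_1 = 7; a_2 = 8; a_3 = 1; a_4 = 4; a_5 = 8.
Since a_5 = a_2 = 8, the sequence is eventually periodic: after a pre-period of length 2 it cycles with period 3.

3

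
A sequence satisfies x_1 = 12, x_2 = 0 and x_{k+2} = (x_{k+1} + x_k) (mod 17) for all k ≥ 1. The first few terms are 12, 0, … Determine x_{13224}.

14

Computing terms: x_1 = 12; x_2 = 0; x_3 = 12; x_4 = 12; x_5 = 7; x_6 = 2; x_7 = 9; x_8 = 11; x_9 = 3; x_{10} = 14; x_{11} = 0; x_{12} = 14; x_{13} = 14; x_{14} = 11; x_{15} = 8; x_{16} = 2; x_{17} = 10; x_{18} = 12; x_{19} = 5; x_{20} = 0; x_{21} = 5; x_{22} = 5; x_{23} = 10; x_{24} = 15; x_{25} = 8; x_{26} = 6; x_{27} = 14; x_{28} = 3; x_{29} = 0; x_{30} = 3; x_{31} = 3; x_{32} = 6; x_{33} = 9; x_{34} = 15; x_{35} = 7; x_{36} = 5; x_{37} = 12; x_{38} = 0.
The sequence repeats with period 36.
(13224 - 1) mod 36 = 11, so x_{13224} = x_{12} = 14.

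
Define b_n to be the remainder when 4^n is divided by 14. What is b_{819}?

8

Computing terms: b_0 = 1,  b_1 = 4,  b_2 = 2,  b_3 = 8,  b_4 = 4.
Since b_4 = b_1 = 4, the sequence is eventually periodic: after a pre-period of length 1 it cycles with period 3.
For n ≥ 1, b_n depends only on (n - 1) mod 3. (819 - 1) mod 3 = 2, so b_{819} = b_3 = 8.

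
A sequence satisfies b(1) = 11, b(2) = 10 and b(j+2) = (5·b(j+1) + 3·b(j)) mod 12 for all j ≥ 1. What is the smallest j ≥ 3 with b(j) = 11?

We have b(1) = 11,  b(2) = 10,  b(3) = 11,  b(4) = 1,  b(5) = 2,  b(6) = 1,  b(7) = 11,  b(8) = 10.
The sequence repeats with period 6.
The value 11 first appears (with j ≥ 3) at b(3).

3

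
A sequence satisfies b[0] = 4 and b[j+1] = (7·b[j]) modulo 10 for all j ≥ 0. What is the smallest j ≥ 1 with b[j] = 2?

3

Listing terms: b[0] = 4; b[1] = 8; b[2] = 6; b[3] = 2; b[4] = 4.
Since b[4] = b[0] = 4, the sequence is periodic with period 4.
The value 2 first appears (with j ≥ 1) at b[3].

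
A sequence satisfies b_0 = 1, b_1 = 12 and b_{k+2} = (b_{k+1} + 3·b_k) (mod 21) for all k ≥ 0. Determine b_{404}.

3

We have b_0 = 1; b_1 = 12; b_2 = 15; b_3 = 9; b_4 = 12; b_5 = 18; b_6 = 12; b_7 = 3; b_8 = 18; b_9 = 6; b_{10} = 18; b_{11} = 15; b_{12} = 6; b_{13} = 9; b_{14} = 6; b_{15} = 12; b_{16} = 9; b_{17} = 3; b_{18} = 9; b_{19} = 18; b_{20} = 3; b_{21} = 15; b_{22} = 3; b_{23} = 6; b_{24} = 15; b_{25} = 12; b_{26} = 15.
Since (b_{25}, b_{26}) = (b_1, b_2) = (12, 15) (two consecutive terms determine the rest), the sequence is eventually periodic: after a pre-period of length 1 it cycles with period 24.
For k ≥ 1, b_k depends only on (k - 1) mod 24. (404 - 1) mod 24 = 19, so b_{404} = b_{20} = 3.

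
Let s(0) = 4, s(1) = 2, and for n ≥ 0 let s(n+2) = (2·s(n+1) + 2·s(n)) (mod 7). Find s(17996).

2

s(0) = 4, s(1) = 2, s(2) = 5, s(3) = 0, s(4) = 3, s(5) = 6, s(6) = 4, s(7) = 6, s(8) = 6, s(9) = 3, s(10) = 4, s(11) = 0, s(12) = 1, s(13) = 2, s(14) = 6, s(15) = 2, s(16) = 2, s(17) = 1, s(18) = 6, s(19) = 0, s(20) = 5, s(21) = 3, s(22) = 2, s(23) = 3, s(24) = 3, s(25) = 5, s(26) = 2, s(27) = 0, s(28) = 4, s(29) = 1, s(30) = 3, s(31) = 1, s(32) = 1, s(33) = 4, s(34) = 3, s(35) = 0, s(36) = 6, s(37) = 5, s(38) = 1, s(39) = 5, s(40) = 5, s(41) = 6, s(42) = 1, s(43) = 0, s(44) = 2, s(45) = 4, s(46) = 5, s(47) = 4, s(48) = 4, s(49) = 2.
The sequence repeats with period 48.
(17996 - 0) mod 48 = 44, so s(17996) = s(44) = 2.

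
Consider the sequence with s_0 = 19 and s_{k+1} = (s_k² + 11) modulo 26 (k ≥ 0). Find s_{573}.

s_0 = 19,  s_1 = 8,  s_2 = 23,  s_3 = 20,  s_4 = 21,  s_5 = 10,  s_6 = 7,  s_7 = 8.
Since s_7 = s_1 = 8, the sequence is eventually periodic: after a pre-period of length 1 it cycles with period 6.
For k ≥ 1, s_k depends only on (k - 1) mod 6. (573 - 1) mod 6 = 2, so s_{573} = s_3 = 20.

20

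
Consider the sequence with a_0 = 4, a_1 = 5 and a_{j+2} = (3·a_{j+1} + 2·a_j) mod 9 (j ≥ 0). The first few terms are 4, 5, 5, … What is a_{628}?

4

We have a_0 = 4, a_1 = 5, a_2 = 5, a_3 = 7, a_4 = 4, a_5 = 8, a_6 = 5, a_7 = 4, a_8 = 4, a_9 = 2, a_{10} = 5, a_{11} = 1, a_{12} = 4, a_{13} = 5.
The sequence repeats with period 12.
So a_{628} = a_{0 + ((628-0) mod 12)} = a_4 = 4.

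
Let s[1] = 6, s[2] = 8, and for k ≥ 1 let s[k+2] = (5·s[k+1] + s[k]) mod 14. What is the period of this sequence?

6

Listing terms: s[1] = 6; s[2] = 8; s[3] = 4; s[4] = 0; s[5] = 4; s[6] = 6; s[7] = 6; s[8] = 8.
Since (s[7], s[8]) = (s[1], s[2]) = (6, 8) (two consecutive terms determine the rest), the sequence is periodic with period 6.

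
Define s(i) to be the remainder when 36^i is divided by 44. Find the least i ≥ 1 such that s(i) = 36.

Listing terms: s(0) = 1,  s(1) = 36,  s(2) = 20,  s(3) = 16,  s(4) = 4,  s(5) = 12,  s(6) = 36.
Since s(6) = s(1) = 36, the sequence is eventually periodic: after a pre-period of length 1 it cycles with period 5.
The value 36 first appears (with i ≥ 1) at s(1).

1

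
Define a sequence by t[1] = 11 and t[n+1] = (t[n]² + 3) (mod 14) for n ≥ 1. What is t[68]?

12

We have t[1] = 11,  t[2] = 12,  t[3] = 7,  t[4] = 10,  t[5] = 5,  t[6] = 0,  t[7] = 3,  t[8] = 12.
Since t[8] = t[2] = 12, the sequence is eventually periodic: after a pre-period of length 1 it cycles with period 6.
For n ≥ 2, t[n] depends only on (n - 2) mod 6. (68 - 2) mod 6 = 0, so t[68] = t[2] = 12.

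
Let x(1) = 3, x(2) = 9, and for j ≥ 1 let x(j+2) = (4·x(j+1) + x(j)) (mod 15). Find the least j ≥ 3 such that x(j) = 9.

3

We have x(1) = 3; x(2) = 9; x(3) = 9; x(4) = 0; x(5) = 9; x(6) = 6; x(7) = 3; x(8) = 3; x(9) = 0; x(10) = 3; x(11) = 12; x(12) = 6; x(13) = 6; x(14) = 0; x(15) = 6; x(16) = 9; x(17) = 12; x(18) = 12; x(19) = 0; x(20) = 12; x(21) = 3; x(22) = 9.
Since (x(21), x(22)) = (x(1), x(2)) = (3, 9) (two consecutive terms determine the rest), the sequence is periodic with period 20.
The value 9 first appears (with j ≥ 3) at x(3).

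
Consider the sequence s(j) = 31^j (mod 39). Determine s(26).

25

Computing terms: s(0) = 1, s(1) = 31, s(2) = 25, s(3) = 34, s(4) = 1.
The sequence repeats with period 4.
So s(26) = s(0 + ((26-0) mod 4)) = s(2) = 25.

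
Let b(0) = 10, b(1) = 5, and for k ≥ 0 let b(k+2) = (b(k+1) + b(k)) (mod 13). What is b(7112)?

10

Computing terms: b(0) = 10,  b(1) = 5,  b(2) = 2,  b(3) = 7,  b(4) = 9,  b(5) = 3,  b(6) = 12,  b(7) = 2,  b(8) = 1,  b(9) = 3,  b(10) = 4,  b(11) = 7,  b(12) = 11,  b(13) = 5,  b(14) = 3,  b(15) = 8,  b(16) = 11,  b(17) = 6,  b(18) = 4,  b(19) = 10,  b(20) = 1,  b(21) = 11,  b(22) = 12,  b(23) = 10,  b(24) = 9,  b(25) = 6,  b(26) = 2,  b(27) = 8,  b(28) = 10,  b(29) = 5.
The sequence repeats with period 28.
So b(7112) = b(0 + ((7112-0) mod 28)) = b(0) = 10.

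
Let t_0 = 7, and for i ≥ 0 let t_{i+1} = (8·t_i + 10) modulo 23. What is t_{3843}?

22

Listing terms: t_0 = 7,  t_1 = 20,  t_2 = 9,  t_3 = 13,  t_4 = 22,  t_5 = 2,  t_6 = 3,  t_7 = 11,  t_8 = 6,  t_9 = 12,  t_{10} = 14,  t_{11} = 7.
Since t_{11} = t_0 = 7, the sequence is periodic with period 11.
(3843 - 0) mod 11 = 4, so t_{3843} = t_4 = 22.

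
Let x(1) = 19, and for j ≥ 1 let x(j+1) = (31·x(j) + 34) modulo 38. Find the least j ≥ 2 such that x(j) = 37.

4

Listing terms: x(1) = 19, x(2) = 15, x(3) = 5, x(4) = 37, x(5) = 3, x(6) = 13, x(7) = 19.
Since x(7) = x(1) = 19, the sequence is periodic with period 6.
The value 37 first appears (with j ≥ 2) at x(4).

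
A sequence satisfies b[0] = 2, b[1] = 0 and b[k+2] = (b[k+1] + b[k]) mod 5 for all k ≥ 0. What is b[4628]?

1

We have b[0] = 2; b[1] = 0; b[2] = 2; b[3] = 2; b[4] = 4; b[5] = 1; b[6] = 0; b[7] = 1; b[8] = 1; b[9] = 2; b[10] = 3; b[11] = 0; b[12] = 3; b[13] = 3; b[14] = 1; b[15] = 4; b[16] = 0; b[17] = 4; b[18] = 4; b[19] = 3; b[20] = 2; b[21] = 0.
The sequence repeats with period 20.
So b[4628] = b[0 + ((4628-0) mod 20)] = b[8] = 1.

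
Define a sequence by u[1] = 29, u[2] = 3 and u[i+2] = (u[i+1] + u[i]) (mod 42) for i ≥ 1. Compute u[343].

1

u[1] = 29,  u[2] = 3,  u[3] = 32,  u[4] = 35,  u[5] = 25,  u[6] = 18,  u[7] = 1,  u[8] = 19,  u[9] = 20,  u[10] = 39,  u[11] = 17,  u[12] = 14,  u[13] = 31,  u[14] = 3,  u[15] = 34,  u[16] = 37,  u[17] = 29,  u[18] = 24,  u[19] = 11,  u[20] = 35,  u[21] = 4,  u[22] = 39,  u[23] = 1,  u[24] = 40,  u[25] = 41,  u[26] = 39,  u[27] = 38,  u[28] = 35,  u[29] = 31,  u[30] = 24,  u[31] = 13,  u[32] = 37,  u[33] = 8,  u[34] = 3,  u[35] = 11,  u[36] = 14,  u[37] = 25,  u[38] = 39,  u[39] = 22,  u[40] = 19,  u[41] = 41,  u[42] = 18,  u[43] = 17,  u[44] = 35,  u[45] = 10,  u[46] = 3,  u[47] = 13,  u[48] = 16,  u[49] = 29,  u[50] = 3.
The sequence repeats with period 48.
So u[343] = u[1 + ((343-1) mod 48)] = u[7] = 1.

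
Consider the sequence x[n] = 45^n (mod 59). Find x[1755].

35

Computing terms: x[0] = 1,  x[1] = 45,  x[2] = 19,  x[3] = 29,  x[4] = 7,  x[5] = 20,  x[6] = 15,  x[7] = 26,  x[8] = 49,  x[9] = 22,  x[10] = 46,  x[11] = 5,  x[12] = 48,  x[13] = 36,  x[14] = 27,  x[15] = 35,  x[16] = 41,  x[17] = 16,  x[18] = 12,  x[19] = 9,  x[20] = 51,  x[21] = 53,  x[22] = 25,  x[23] = 4,  x[24] = 3,  x[25] = 17,  x[26] = 57,  x[27] = 28,  x[28] = 21,  x[29] = 1.
Since x[29] = x[0] = 1, the sequence is periodic with period 29.
So x[1755] = x[0 + ((1755-0) mod 29)] = x[15] = 35.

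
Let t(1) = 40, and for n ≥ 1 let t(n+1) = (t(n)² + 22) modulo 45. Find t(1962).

Listing terms: t(1) = 40,  t(2) = 2,  t(3) = 26,  t(4) = 23,  t(5) = 11,  t(6) = 8,  t(7) = 41,  t(8) = 38,  t(9) = 26.
Since t(9) = t(3) = 26, the sequence is eventually periodic: after a pre-period of length 2 it cycles with period 6.
For n ≥ 3, t(n) depends only on (n - 3) mod 6. (1962 - 3) mod 6 = 3, so t(1962) = t(6) = 8.

8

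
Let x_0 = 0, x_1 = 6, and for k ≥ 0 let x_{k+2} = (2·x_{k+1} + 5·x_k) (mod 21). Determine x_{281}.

3

Listing terms: x_0 = 0,  x_1 = 6,  x_2 = 12,  x_3 = 12,  x_4 = 0,  x_5 = 18,  x_6 = 15,  x_7 = 15,  x_8 = 0,  x_9 = 12,  x_{10} = 3,  x_{11} = 3,  x_{12} = 0,  x_{13} = 15,  x_{14} = 9,  x_{15} = 9,  x_{16} = 0,  x_{17} = 3,  x_{18} = 6,  x_{19} = 6,  x_{20} = 0,  x_{21} = 9,  x_{22} = 18,  x_{23} = 18,  x_{24} = 0,  x_{25} = 6.
The sequence repeats with period 24.
(281 - 0) mod 24 = 17, so x_{281} = x_{17} = 3.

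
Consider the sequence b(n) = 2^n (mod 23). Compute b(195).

3

Listing terms: b(1) = 2, b(2) = 4, b(3) = 8, b(4) = 16, b(5) = 9, b(6) = 18, b(7) = 13, b(8) = 3, b(9) = 6, b(10) = 12, b(11) = 1, b(12) = 2.
The sequence repeats with period 11.
(195 - 1) mod 11 = 7, so b(195) = b(8) = 3.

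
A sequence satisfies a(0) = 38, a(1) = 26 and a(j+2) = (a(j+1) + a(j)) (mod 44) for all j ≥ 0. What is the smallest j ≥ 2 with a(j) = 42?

Computing terms: a(0) = 38; a(1) = 26; a(2) = 20; a(3) = 2; a(4) = 22; a(5) = 24; a(6) = 2; a(7) = 26; a(8) = 28; a(9) = 10; a(10) = 38; a(11) = 4; a(12) = 42; a(13) = 2; a(14) = 0; a(15) = 2; a(16) = 2; a(17) = 4; a(18) = 6; a(19) = 10; a(20) = 16; a(21) = 26; a(22) = 42; a(23) = 24; a(24) = 22; a(25) = 2; a(26) = 24; a(27) = 26; a(28) = 6; a(29) = 32; a(30) = 38; a(31) = 26.
Since (a(30), a(31)) = (a(0), a(1)) = (38, 26) (two consecutive terms determine the rest), the sequence is periodic with period 30.
The value 42 first appears (with j ≥ 2) at a(12).

12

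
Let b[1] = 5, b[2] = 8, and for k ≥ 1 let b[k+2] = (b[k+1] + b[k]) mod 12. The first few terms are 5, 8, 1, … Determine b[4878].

7

Computing terms: b[1] = 5,  b[2] = 8,  b[3] = 1,  b[4] = 9,  b[5] = 10,  b[6] = 7,  b[7] = 5,  b[8] = 0,  b[9] = 5,  b[10] = 5,  b[11] = 10,  b[12] = 3,  b[13] = 1,  b[14] = 4,  b[15] = 5,  b[16] = 9,  b[17] = 2,  b[18] = 11,  b[19] = 1,  b[20] = 0,  b[21] = 1,  b[22] = 1,  b[23] = 2,  b[24] = 3,  b[25] = 5,  b[26] = 8.
Since (b[25], b[26]) = (b[1], b[2]) = (5, 8) (two consecutive terms determine the rest), the sequence is periodic with period 24.
(4878 - 1) mod 24 = 5, so b[4878] = b[6] = 7.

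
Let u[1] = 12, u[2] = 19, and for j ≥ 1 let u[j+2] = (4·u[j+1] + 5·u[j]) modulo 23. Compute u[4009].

16

Computing terms: u[1] = 12,  u[2] = 19,  u[3] = 21,  u[4] = 18,  u[5] = 16,  u[6] = 16,  u[7] = 6,  u[8] = 12,  u[9] = 9,  u[10] = 4,  u[11] = 15,  u[12] = 11,  u[13] = 4,  u[14] = 2,  u[15] = 5,  u[16] = 7,  u[17] = 7,  u[18] = 17,  u[19] = 11,  u[20] = 14,  u[21] = 19,  u[22] = 8,  u[23] = 12,  u[24] = 19.
Since (u[23], u[24]) = (u[1], u[2]) = (12, 19) (two consecutive terms determine the rest), the sequence is periodic with period 22.
So u[4009] = u[1 + ((4009-1) mod 22)] = u[5] = 16.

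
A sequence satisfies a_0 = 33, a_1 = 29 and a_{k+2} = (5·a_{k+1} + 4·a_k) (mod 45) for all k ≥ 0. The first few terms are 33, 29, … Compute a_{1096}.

We have a_0 = 33, a_1 = 29, a_2 = 7, a_3 = 16, a_4 = 18, a_5 = 19, a_6 = 32, a_7 = 11, a_8 = 3, a_9 = 14, a_{10} = 37, a_{11} = 16, a_{12} = 3, a_{13} = 34, a_{14} = 2, a_{15} = 11, a_{16} = 18, a_{17} = 44, a_{18} = 22, a_{19} = 16, a_{20} = 33, a_{21} = 4, a_{22} = 17, a_{23} = 11, a_{24} = 33, a_{25} = 29.
The sequence repeats with period 24.
So a_{1096} = a_{0 + ((1096-0) mod 24)} = a_{16} = 18.

18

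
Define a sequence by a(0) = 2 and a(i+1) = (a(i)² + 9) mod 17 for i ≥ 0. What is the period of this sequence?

3

a(0) = 2,  a(1) = 13,  a(2) = 8,  a(3) = 5,  a(4) = 0,  a(5) = 9,  a(6) = 5.
Since a(6) = a(3) = 5, the sequence is eventually periodic: after a pre-period of length 3 it cycles with period 3.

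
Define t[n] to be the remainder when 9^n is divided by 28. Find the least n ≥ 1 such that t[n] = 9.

1

t[0] = 1,  t[1] = 9,  t[2] = 25,  t[3] = 1.
Since t[3] = t[0] = 1, the sequence is periodic with period 3.
The value 9 first appears (with n ≥ 1) at t[1].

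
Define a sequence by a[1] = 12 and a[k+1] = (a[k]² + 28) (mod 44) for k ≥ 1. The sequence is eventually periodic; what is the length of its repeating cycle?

5

a[1] = 12,  a[2] = 40,  a[3] = 0,  a[4] = 28,  a[5] = 20,  a[6] = 32,  a[7] = 40.
Since a[7] = a[2] = 40, the sequence is eventually periodic: after a pre-period of length 1 it cycles with period 5.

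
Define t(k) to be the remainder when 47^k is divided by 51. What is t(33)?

Listing terms: t(1) = 47,  t(2) = 16,  t(3) = 38,  t(4) = 1,  t(5) = 47.
Since t(5) = t(1) = 47, the sequence is periodic with period 4.
(33 - 1) mod 4 = 0, so t(33) = t(1) = 47.

47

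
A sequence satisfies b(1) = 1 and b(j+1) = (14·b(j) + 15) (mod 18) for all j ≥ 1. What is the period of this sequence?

We have b(1) = 1; b(2) = 11; b(3) = 7; b(4) = 5; b(5) = 13; b(6) = 17; b(7) = 1.
Since b(7) = b(1) = 1, the sequence is periodic with period 6.

6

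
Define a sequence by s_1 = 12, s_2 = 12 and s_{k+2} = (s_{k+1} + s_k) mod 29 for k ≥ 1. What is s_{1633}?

2

s_1 = 12; s_2 = 12; s_3 = 24; s_4 = 7; s_5 = 2; s_6 = 9; s_7 = 11; s_8 = 20; s_9 = 2; s_{10} = 22; s_{11} = 24; s_{12} = 17; s_{13} = 12; s_{14} = 0; s_{15} = 12; s_{16} = 12.
Since (s_{15}, s_{16}) = (s_1, s_2) = (12, 12) (two consecutive terms determine the rest), the sequence is periodic with period 14.
So s_{1633} = s_{1 + ((1633-1) mod 14)} = s_9 = 2.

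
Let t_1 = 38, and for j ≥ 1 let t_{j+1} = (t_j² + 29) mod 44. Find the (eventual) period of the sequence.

6

t_1 = 38,  t_2 = 21,  t_3 = 30,  t_4 = 5,  t_5 = 10,  t_6 = 41,  t_7 = 38.
Since t_7 = t_1 = 38, the sequence is periodic with period 6.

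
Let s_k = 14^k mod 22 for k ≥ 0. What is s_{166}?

We have s_0 = 1,  s_1 = 14,  s_2 = 20,  s_3 = 16,  s_4 = 4,  s_5 = 12,  s_6 = 14.
Since s_6 = s_1 = 14, the sequence is eventually periodic: after a pre-period of length 1 it cycles with period 5.
For k ≥ 1, s_k depends only on (k - 1) mod 5. (166 - 1) mod 5 = 0, so s_{166} = s_1 = 14.

14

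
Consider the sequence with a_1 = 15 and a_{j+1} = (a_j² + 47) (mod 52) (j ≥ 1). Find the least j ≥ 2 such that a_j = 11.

We have a_1 = 15,  a_2 = 12,  a_3 = 35,  a_4 = 24,  a_5 = 51,  a_6 = 48,  a_7 = 11,  a_8 = 12.
Since a_8 = a_2 = 12, the sequence is eventually periodic: after a pre-period of length 1 it cycles with period 6.
The value 11 first appears (with j ≥ 2) at a_7.

7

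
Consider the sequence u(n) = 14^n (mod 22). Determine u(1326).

14

Listing terms: u(0) = 1; u(1) = 14; u(2) = 20; u(3) = 16; u(4) = 4; u(5) = 12; u(6) = 14.
Since u(6) = u(1) = 14, the sequence is eventually periodic: after a pre-period of length 1 it cycles with period 5.
For n ≥ 1, u(n) depends only on (n - 1) mod 5. (1326 - 1) mod 5 = 0, so u(1326) = u(1) = 14.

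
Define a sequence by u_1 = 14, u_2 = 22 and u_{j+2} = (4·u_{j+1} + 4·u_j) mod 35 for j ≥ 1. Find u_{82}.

34

Computing terms: u_1 = 14,  u_2 = 22,  u_3 = 4,  u_4 = 34,  u_5 = 12,  u_6 = 9,  u_7 = 14,  u_8 = 22.
The sequence repeats with period 6.
(82 - 1) mod 6 = 3, so u_{82} = u_4 = 34.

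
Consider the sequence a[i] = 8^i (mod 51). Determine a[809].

Listing terms: a[1] = 8, a[2] = 13, a[3] = 2, a[4] = 16, a[5] = 26, a[6] = 4, a[7] = 32, a[8] = 1, a[9] = 8.
Since a[9] = a[1] = 8, the sequence is periodic with period 8.
So a[809] = a[1 + ((809-1) mod 8)] = a[1] = 8.

8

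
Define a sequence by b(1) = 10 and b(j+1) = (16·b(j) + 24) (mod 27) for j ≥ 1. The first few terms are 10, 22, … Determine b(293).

4

Listing terms: b(1) = 10,  b(2) = 22,  b(3) = 25,  b(4) = 19,  b(5) = 4,  b(6) = 7,  b(7) = 1,  b(8) = 13,  b(9) = 16,  b(10) = 10.
The sequence repeats with period 9.
(293 - 1) mod 9 = 4, so b(293) = b(5) = 4.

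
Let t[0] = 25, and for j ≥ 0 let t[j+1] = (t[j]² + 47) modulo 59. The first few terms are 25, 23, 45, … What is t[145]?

We have t[0] = 25, t[1] = 23, t[2] = 45, t[3] = 7, t[4] = 37, t[5] = 0, t[6] = 47, t[7] = 14, t[8] = 7.
Since t[8] = t[3] = 7, the sequence is eventually periodic: after a pre-period of length 3 it cycles with period 5.
For j ≥ 3, t[j] depends only on (j - 3) mod 5. (145 - 3) mod 5 = 2, so t[145] = t[5] = 0.

0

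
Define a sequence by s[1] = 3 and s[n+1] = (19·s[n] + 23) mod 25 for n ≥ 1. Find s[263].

18

Computing terms: s[1] = 3,  s[2] = 5,  s[3] = 18,  s[4] = 15,  s[5] = 8,  s[6] = 0,  s[7] = 23,  s[8] = 10,  s[9] = 13,  s[10] = 20,  s[11] = 3.
Since s[11] = s[1] = 3, the sequence is periodic with period 10.
So s[263] = s[1 + ((263-1) mod 10)] = s[3] = 18.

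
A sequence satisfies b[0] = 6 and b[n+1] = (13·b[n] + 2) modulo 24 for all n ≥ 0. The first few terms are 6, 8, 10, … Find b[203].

4

b[0] = 6; b[1] = 8; b[2] = 10; b[3] = 12; b[4] = 14; b[5] = 16; b[6] = 18; b[7] = 20; b[8] = 22; b[9] = 0; b[10] = 2; b[11] = 4; b[12] = 6.
Since b[12] = b[0] = 6, the sequence is periodic with period 12.
(203 - 0) mod 12 = 11, so b[203] = b[11] = 4.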